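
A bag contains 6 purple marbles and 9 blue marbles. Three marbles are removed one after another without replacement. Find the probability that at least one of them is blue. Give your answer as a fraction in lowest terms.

87/91

P(no blue) = 6/15 × 5/14 × 4/13 = 120/2730 = 4/91.
P(at least one) = 1 − 4/91 = 87/91.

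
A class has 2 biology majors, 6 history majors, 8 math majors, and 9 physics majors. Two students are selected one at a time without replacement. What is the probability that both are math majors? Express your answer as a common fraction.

P(every draw is a math major) = 8/25 × 7/24 = 56/600 = 7/75.

7/75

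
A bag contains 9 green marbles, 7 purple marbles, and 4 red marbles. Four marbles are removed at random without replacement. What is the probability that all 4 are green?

42/1615

P = 9/20 × 8/19 × 7/18 × 6/17 = 3024/116280 = 42/1615.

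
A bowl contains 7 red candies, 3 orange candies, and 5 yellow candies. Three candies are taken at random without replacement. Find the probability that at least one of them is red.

P(no red) = 8/15 × 7/14 × 6/13 = 336/2730 = 8/65.
P(at least one) = 1 − 8/65 = 57/65.

57/65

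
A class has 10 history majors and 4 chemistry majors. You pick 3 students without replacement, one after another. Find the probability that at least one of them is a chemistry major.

P(no chemistry majors) = 10/14 × 9/13 × 8/12 = 720/2184 = 30/91.
P(at least one) = 1 − 30/91 = 61/91.

61/91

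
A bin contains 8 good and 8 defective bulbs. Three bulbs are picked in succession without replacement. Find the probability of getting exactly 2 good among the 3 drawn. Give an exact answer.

One ordering (good drawn first) has probability 8/16 × 7/15 × 8/14 = 448/3360 = 2/15.
There are C(3,2) = 3 such orderings, each equally likely, so P = 3 × 2/15 = 2/5.

2/5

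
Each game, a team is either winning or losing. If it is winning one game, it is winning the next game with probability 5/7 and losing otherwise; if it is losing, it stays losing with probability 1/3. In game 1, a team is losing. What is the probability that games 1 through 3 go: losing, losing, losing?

Game 1 is given. For each transition, use the conditional probability from the current state:
P(losing | losing) = 1/3; P(losing | losing) = 1/3.
P = 1/3 × 1/3 = 1/9.

1/9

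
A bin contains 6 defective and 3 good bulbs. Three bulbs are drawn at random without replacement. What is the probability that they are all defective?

5/21

P(all defective) = 6/9 × 5/8 × 4/7 = 120/504 = 5/21.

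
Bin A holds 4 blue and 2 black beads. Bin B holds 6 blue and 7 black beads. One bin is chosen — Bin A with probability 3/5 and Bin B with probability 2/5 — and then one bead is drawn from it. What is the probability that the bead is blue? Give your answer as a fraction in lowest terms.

From Bin A: P(blue) = 4/6.
From Bin B: P(blue) = 6/13.
Total probability = (3/5)(4/6) + (2/5)(6/13) = 38/65.

38/65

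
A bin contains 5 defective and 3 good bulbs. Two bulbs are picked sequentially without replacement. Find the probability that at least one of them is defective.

25/28

P(no defective) = 3/8 × 2/7 = 6/56 = 3/28.
P(at least one) = 1 − 3/28 = 25/28.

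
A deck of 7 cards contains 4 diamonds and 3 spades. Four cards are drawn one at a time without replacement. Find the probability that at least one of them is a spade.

34/35

P(no spades) = 4/7 × 3/6 × 2/5 × 1/4 = 24/840 = 1/35.
P(at least one) = 1 − 1/35 = 34/35.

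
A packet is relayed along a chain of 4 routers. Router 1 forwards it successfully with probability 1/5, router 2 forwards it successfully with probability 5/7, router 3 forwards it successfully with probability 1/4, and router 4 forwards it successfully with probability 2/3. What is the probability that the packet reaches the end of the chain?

The events are sequential, so multiply the conditional probabilities:
P = 1/5 × 5/7 × 1/4 × 2/3 = 10/420 = 1/42.

1/42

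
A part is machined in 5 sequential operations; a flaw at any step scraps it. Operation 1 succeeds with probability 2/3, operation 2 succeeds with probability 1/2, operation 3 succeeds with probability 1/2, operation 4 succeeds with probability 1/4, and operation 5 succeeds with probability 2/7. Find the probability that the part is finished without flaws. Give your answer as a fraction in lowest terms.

Multiplying along the chain,
P = 2/3 × 1/2 × 1/2 × 1/4 × 2/7 = 4/336 = 1/84.

1/84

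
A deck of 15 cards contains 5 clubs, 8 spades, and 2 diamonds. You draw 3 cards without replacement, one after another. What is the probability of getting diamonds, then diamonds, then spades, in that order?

8/1365

Chain rule:
P = 2/15 × 1/14 × 8/13 = 16/2730 = 8/1365.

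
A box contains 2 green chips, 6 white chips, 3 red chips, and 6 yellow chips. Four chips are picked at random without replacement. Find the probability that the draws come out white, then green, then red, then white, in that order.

3/952

Multiply the probability of each draw given the previous ones:
P = 6/17 × 2/16 × 3/15 × 5/14 = 180/57120 = 3/952.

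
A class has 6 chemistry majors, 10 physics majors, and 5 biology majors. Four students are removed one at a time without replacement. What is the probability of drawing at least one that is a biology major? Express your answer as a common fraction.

119/171

P(no biology majors) = 16/21 × 15/20 × 14/19 × 13/18 = 43680/143640 = 52/171.
P(at least one) = 1 − 52/171 = 119/171.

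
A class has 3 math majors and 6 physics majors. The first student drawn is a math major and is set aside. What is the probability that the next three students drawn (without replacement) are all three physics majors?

After the first draw, 6 of the remaining 8 students are physics majors.
P = 6/8 × 5/7 × 4/6 = 120/336 = 5/14.

5/14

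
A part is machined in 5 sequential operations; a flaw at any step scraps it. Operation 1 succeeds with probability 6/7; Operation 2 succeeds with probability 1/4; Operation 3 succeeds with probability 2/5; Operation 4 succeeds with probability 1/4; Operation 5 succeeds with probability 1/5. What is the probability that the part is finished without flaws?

The events are sequential, so multiply the conditional probabilities:
P = 6/7 × 1/4 × 2/5 × 1/4 × 1/5 = 12/2800 = 3/700.

3/700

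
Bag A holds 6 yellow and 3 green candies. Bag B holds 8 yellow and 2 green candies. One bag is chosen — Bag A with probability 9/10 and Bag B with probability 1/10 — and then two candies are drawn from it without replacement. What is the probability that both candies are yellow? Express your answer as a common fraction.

From Bag A: P(both yellow) = (6/9)(5/8) = 5/12.
From Bag B: P(both yellow) = (8/10)(7/9) = 28/45.
Total probability = (9/10)(5/12) + (1/10)(28/45) = 787/1800.

787/1800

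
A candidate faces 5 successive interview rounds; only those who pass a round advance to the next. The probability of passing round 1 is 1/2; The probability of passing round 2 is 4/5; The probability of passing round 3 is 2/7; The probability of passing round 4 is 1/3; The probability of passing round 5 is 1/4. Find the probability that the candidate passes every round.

1/105

Multiplying along the chain,
P = 1/2 × 4/5 × 2/7 × 1/3 × 1/4 = 8/840 = 1/105.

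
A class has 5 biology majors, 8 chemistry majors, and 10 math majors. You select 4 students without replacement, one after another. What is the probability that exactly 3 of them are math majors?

One ordering (math majors drawn first) has probability 10/23 × 9/22 × 8/21 × 13/20 = 9360/212520 = 78/1771.
There are C(4,3) = 4 such orderings, each equally likely, so P = 4 × 78/1771 = 312/1771.

312/1771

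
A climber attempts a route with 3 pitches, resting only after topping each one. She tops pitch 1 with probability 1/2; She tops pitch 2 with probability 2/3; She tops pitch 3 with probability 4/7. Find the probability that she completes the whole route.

4/21

Each stage is reached only if all earlier stages succeed, so
P = 1/2 × 2/3 × 4/7 = 8/42 = 4/21.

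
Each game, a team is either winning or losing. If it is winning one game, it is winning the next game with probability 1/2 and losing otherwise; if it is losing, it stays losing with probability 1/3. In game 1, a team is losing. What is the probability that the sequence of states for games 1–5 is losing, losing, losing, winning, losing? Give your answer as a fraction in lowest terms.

Game 1 is given. For each transition, use the conditional probability from the current state:
P(losing | losing) = 1/3; P(losing | losing) = 1/3; P(winning | losing) = 2/3; P(losing | winning) = 1/2.
P = 1/3 × 1/3 × 2/3 × 1/2 = 2/54 = 1/27.

1/27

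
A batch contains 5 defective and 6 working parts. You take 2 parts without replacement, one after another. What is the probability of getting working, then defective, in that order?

3/11

Chain rule:
P = 6/11 × 5/10 = 30/110 = 3/11.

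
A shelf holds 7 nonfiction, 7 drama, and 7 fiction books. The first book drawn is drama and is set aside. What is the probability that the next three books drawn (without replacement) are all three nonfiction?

7/228

With the first book removed, 7 nonfiction remain out of 20.
P = 7/20 × 6/19 × 5/18 = 210/6840 = 7/228.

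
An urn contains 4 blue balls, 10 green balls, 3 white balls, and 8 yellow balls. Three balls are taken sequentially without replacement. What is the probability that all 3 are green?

6/115

P(all green) = 10/25 × 9/24 × 8/23 = 720/13800 = 6/115.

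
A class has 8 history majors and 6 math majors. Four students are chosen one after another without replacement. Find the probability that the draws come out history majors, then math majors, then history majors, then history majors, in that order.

Multiply the probability of each draw given the previous ones:
P = 8/14 × 6/13 × 7/12 × 6/11 = 2016/24024 = 12/143.

12/143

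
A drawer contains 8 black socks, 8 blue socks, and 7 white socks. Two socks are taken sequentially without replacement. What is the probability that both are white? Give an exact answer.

21/253

P(all white) = 7/23 × 6/22 = 42/506 = 21/253.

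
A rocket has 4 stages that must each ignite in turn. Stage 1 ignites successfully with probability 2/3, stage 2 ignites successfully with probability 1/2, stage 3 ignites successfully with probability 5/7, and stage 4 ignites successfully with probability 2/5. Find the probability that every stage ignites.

Each stage is reached only if all earlier stages succeed, so
P = 2/3 × 1/2 × 5/7 × 2/5 = 20/210 = 2/21.

2/21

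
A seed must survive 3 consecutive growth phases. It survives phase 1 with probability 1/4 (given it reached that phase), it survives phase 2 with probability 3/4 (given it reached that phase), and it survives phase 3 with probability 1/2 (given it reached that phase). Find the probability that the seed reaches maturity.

3/32

Each stage is reached only if all earlier stages succeed, so
P = 1/4 × 3/4 × 1/2 = 3/32.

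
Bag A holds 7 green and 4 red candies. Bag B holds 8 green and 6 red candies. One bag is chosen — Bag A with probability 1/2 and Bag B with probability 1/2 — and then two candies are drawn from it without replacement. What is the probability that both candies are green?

From Bag A: P(both green) = (7/11)(6/10) = 21/55.
From Bag B: P(both green) = (8/14)(7/13) = 4/13.
Total probability = (1/2)(21/55) + (1/2)(4/13) = 493/1430.

493/1430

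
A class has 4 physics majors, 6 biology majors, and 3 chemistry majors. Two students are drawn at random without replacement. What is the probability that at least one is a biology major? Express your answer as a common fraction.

P(no biology majors) = 7/13 × 6/12 = 42/156 = 7/26.
P(at least one) = 1 − 7/26 = 19/26.

19/26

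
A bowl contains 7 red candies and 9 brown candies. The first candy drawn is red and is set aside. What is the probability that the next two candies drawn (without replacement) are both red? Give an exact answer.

With the first candy removed, 6 red remain out of 15.
P = 6/15 × 5/14 = 30/210 = 1/7.

1/7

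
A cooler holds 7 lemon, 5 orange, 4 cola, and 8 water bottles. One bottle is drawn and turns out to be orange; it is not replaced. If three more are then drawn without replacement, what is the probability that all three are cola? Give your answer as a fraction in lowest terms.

4/1771

After the first draw, 4 of the remaining 23 bottles are cola.
P = 4/23 × 3/22 × 2/21 = 24/10626 = 4/1771.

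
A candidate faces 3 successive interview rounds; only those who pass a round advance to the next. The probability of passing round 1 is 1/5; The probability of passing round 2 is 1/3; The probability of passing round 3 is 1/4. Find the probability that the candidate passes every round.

The events are sequential, so multiply the conditional probabilities:
P = 1/5 × 1/3 × 1/4 = 1/60.

1/60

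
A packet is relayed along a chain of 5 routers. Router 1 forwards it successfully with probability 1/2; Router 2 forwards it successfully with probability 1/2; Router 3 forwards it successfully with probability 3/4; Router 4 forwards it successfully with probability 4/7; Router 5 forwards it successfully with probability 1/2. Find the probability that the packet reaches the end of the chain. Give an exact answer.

Multiplying along the chain,
P = 1/2 × 1/2 × 3/4 × 4/7 × 1/2 = 12/224 = 3/56.

3/56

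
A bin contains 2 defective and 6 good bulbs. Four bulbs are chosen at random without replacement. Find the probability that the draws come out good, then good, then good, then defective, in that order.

Multiply the probability of each draw given the previous ones:
P = 6/8 × 5/7 × 4/6 × 2/5 = 240/1680 = 1/7.

1/7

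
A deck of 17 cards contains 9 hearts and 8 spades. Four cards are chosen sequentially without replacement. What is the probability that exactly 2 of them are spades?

One ordering (spades drawn first) has probability 8/17 × 7/16 × 9/15 × 8/14 = 4032/57120 = 6/85.
There are C(4,2) = 6 such orderings, each equally likely, so P = 6 × 6/85 = 36/85.

36/85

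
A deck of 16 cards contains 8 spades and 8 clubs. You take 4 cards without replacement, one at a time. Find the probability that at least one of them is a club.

P(no clubs) = 8/16 × 7/15 × 6/14 × 5/13 = 1680/43680 = 1/26.
P(at least one) = 1 − 1/26 = 25/26.

25/26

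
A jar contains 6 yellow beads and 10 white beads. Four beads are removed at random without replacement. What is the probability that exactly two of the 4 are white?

One ordering (white drawn first) has probability 10/16 × 9/15 × 6/14 × 5/13 = 2700/43680 = 45/728.
There are C(4,2) = 6 such orderings, each equally likely, so P = 6 × 45/728 = 135/364.

135/364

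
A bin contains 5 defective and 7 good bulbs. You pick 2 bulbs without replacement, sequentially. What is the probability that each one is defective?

5/33

P(every draw is defective) = 5/12 × 4/11 = 20/132 = 5/33.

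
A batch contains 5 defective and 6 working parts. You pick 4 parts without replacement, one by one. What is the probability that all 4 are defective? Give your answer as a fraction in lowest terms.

P(all defective) = 5/11 × 4/10 × 3/9 × 2/8 = 120/7920 = 1/66.

1/66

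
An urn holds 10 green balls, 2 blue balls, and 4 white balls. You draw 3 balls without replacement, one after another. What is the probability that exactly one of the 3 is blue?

One ordering (blue drawn first) has probability 2/16 × 14/15 × 13/14 = 364/3360 = 13/120.
There are C(3,1) = 3 such orderings, each equally likely, so P = 3 × 13/120 = 13/40.

13/40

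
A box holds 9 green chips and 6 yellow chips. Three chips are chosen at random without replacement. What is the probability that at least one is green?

P(no green) = 6/15 × 5/14 × 4/13 = 120/2730 = 4/91.
P(at least one) = 1 − 4/91 = 87/91.

87/91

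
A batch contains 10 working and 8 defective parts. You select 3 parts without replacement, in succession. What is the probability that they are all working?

5/34

P(every draw is working) = 10/18 × 9/17 × 8/16 = 720/4896 = 5/34.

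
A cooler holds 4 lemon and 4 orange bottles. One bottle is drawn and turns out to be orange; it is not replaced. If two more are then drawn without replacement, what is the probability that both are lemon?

2/7

With the first bottle removed, 4 lemon remain out of 7.
P = 4/7 × 3/6 = 12/42 = 2/7.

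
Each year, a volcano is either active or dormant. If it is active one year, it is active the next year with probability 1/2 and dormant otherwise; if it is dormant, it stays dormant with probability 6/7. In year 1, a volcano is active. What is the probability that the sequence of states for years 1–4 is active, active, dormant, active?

Year 1 is given. For each transition, use the conditional probability from the current state:
P(active | active) = 1/2; P(dormant | active) = 1/2; P(active | dormant) = 1/7.
P = 1/2 × 1/2 × 1/7 = 1/28.

1/28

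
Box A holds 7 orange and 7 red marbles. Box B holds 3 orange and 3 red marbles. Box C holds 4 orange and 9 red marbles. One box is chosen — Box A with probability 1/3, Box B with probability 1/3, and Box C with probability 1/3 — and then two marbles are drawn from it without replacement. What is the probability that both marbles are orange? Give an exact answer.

From Box A: P(both orange) = (7/14)(6/13) = 3/13.
From Box B: P(both orange) = (3/6)(2/5) = 1/5.
From Box C: P(both orange) = (4/13)(3/12) = 1/13.
Total probability = (1/3)(3/13) + (1/3)(1/5) + (1/3)(1/13) = 11/65.

11/65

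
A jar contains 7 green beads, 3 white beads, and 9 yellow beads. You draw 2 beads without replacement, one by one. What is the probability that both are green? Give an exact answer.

P(every draw is green) = 7/19 × 6/18 = 42/342 = 7/57.

7/57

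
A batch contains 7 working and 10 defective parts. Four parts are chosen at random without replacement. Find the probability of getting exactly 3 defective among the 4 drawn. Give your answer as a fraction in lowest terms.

One ordering (defective drawn first) has probability 10/17 × 9/16 × 8/15 × 7/14 = 5040/57120 = 3/34.
There are C(4,3) = 4 such orderings, each equally likely, so P = 4 × 3/34 = 6/17.

6/17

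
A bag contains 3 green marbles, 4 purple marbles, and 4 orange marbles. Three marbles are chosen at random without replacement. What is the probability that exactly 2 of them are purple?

14/55

One ordering (purple drawn first) has probability 4/11 × 3/10 × 7/9 = 84/990 = 14/165.
There are C(3,2) = 3 such orderings, each equally likely, so P = 3 × 14/165 = 14/55.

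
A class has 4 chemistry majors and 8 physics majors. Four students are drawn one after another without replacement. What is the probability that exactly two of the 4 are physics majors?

56/165

One ordering (physics majors drawn first) has probability 8/12 × 7/11 × 4/10 × 3/9 = 672/11880 = 28/495.
There are C(4,2) = 6 such orderings, each equally likely, so P = 6 × 28/495 = 56/165.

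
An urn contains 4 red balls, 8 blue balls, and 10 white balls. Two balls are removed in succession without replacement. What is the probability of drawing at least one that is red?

P(no red) = 18/22 × 17/21 = 306/462 = 51/77.
P(at least one) = 1 − 51/77 = 26/77.

26/77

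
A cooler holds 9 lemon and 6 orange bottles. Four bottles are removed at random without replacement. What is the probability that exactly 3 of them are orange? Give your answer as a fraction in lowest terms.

12/91

One ordering (orange drawn first) has probability 6/15 × 5/14 × 4/13 × 9/12 = 1080/32760 = 3/91.
There are C(4,3) = 4 such orderings, each equally likely, so P = 4 × 3/91 = 12/91.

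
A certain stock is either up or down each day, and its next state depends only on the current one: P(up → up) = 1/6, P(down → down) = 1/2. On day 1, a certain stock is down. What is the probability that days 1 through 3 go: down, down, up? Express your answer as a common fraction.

1/4

Day 1 is given. For each transition, use the conditional probability from the current state:
P(down | down) = 1/2; P(up | down) = 1/2.
P = 1/2 × 1/2 = 1/4.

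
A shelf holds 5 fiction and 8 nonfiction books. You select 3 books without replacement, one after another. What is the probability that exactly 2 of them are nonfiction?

70/143

One ordering (nonfiction drawn first) has probability 8/13 × 7/12 × 5/11 = 280/1716 = 70/429.
There are C(3,2) = 3 such orderings, each equally likely, so P = 3 × 70/429 = 70/143.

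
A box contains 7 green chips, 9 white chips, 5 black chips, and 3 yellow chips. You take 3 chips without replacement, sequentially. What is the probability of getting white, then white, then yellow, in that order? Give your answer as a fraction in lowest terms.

9/506

Each draw changes the counts, so multiply the conditional probabilities along the sequence:
P = 9/24 × 8/23 × 3/22 = 216/12144 = 9/506.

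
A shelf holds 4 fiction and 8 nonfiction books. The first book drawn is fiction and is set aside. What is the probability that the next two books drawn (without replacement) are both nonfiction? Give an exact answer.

28/55

After the first draw, 8 of the remaining 11 books are nonfiction.
P = 8/11 × 7/10 = 56/110 = 28/55.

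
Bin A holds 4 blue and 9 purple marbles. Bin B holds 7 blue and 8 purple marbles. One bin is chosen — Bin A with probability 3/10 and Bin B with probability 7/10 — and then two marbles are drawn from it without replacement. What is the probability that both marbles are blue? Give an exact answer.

53/325

From Bin A: P(both blue) = (4/13)(3/12) = 1/13.
From Bin B: P(both blue) = (7/15)(6/14) = 1/5.
Total probability = (3/10)(1/13) + (7/10)(1/5) = 53/325.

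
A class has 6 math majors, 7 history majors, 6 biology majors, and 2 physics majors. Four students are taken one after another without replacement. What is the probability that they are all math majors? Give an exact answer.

P(all math majors) = 6/21 × 5/20 × 4/19 × 3/18 = 360/143640 = 1/399.

1/399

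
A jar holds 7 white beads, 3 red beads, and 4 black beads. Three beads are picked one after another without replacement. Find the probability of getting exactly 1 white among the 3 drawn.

21/52

One ordering (white drawn first) has probability 7/14 × 7/13 × 6/12 = 294/2184 = 7/52.
There are C(3,1) = 3 such orderings, each equally likely, so P = 3 × 7/52 = 21/52.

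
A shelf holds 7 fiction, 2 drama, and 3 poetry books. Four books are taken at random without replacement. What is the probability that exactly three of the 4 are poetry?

One ordering (poetry drawn first) has probability 3/12 × 2/11 × 1/10 × 9/9 = 54/11880 = 1/220.
There are C(4,3) = 4 such orderings, each equally likely, so P = 4 × 1/220 = 1/55.

1/55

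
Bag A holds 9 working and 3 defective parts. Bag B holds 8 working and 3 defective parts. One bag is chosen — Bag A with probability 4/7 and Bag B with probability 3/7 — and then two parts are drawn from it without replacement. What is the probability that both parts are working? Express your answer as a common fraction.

From Bag A: P(both working) = (9/12)(8/11) = 6/11.
From Bag B: P(both working) = (8/11)(7/10) = 28/55.
Total probability = (4/7)(6/11) + (3/7)(28/55) = 204/385.

204/385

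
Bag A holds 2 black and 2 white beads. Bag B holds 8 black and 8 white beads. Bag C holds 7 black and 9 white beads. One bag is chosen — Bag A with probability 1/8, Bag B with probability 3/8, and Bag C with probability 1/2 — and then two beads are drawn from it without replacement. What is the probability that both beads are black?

47/240

From Bag A: P(both black) = (2/4)(1/3) = 1/6.
From Bag B: P(both black) = (8/16)(7/15) = 7/30.
From Bag C: P(both black) = (7/16)(6/15) = 7/40.
Total probability = (1/8)(1/6) + (3/8)(7/30) + (1/2)(7/40) = 47/240.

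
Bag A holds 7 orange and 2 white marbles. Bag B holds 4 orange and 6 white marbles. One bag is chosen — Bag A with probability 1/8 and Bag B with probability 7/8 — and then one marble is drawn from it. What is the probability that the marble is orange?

From Bag A: P(orange) = 7/9.
From Bag B: P(orange) = 4/10.
Total probability = (1/8)(7/9) + (7/8)(4/10) = 161/360.

161/360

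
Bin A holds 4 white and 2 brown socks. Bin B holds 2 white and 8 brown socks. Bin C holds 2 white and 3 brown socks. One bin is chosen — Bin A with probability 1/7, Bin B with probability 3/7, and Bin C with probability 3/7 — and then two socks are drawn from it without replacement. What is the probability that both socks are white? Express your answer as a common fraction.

From Bin A: P(both white) = (4/6)(3/5) = 2/5.
From Bin B: P(both white) = (2/10)(1/9) = 1/45.
From Bin C: P(both white) = (2/5)(1/4) = 1/10.
Total probability = (1/7)(2/5) + (3/7)(1/45) + (3/7)(1/10) = 23/210.

23/210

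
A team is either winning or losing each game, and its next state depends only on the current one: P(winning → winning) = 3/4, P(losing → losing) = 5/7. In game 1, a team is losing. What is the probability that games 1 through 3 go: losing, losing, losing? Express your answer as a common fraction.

Game 1 is given. For each transition, use the conditional probability from the current state:
P(losing | losing) = 5/7; P(losing | losing) = 5/7.
P = 5/7 × 5/7 = 25/49.

25/49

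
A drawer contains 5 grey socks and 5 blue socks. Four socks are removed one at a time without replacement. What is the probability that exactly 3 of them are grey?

5/21

One ordering (grey drawn first) has probability 5/10 × 4/9 × 3/8 × 5/7 = 300/5040 = 5/84.
There are C(4,3) = 4 such orderings, each equally likely, so P = 4 × 5/84 = 5/21.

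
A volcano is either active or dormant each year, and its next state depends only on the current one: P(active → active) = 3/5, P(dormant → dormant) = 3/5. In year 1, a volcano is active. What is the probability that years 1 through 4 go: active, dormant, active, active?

12/125

Year 1 is given. For each transition, use the conditional probability from the current state:
P(dormant | active) = 2/5; P(active | dormant) = 2/5; P(active | active) = 3/5.
P = 2/5 × 2/5 × 3/5 = 12/125.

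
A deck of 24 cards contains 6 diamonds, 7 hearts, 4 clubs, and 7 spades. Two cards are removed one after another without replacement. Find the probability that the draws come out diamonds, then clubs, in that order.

Each draw changes the counts, so multiply the conditional probabilities along the sequence:
P = 6/24 × 4/23 = 24/552 = 1/23.

1/23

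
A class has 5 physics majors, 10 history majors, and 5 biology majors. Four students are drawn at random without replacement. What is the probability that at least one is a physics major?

232/323

P(no physics majors) = 15/20 × 14/19 × 13/18 × 12/17 = 32760/116280 = 91/323.
P(at least one) = 1 − 91/323 = 232/323.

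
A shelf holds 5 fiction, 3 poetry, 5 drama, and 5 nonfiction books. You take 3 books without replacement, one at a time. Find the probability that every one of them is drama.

5/408

P(every draw is drama) = 5/18 × 4/17 × 3/16 = 60/4896 = 5/408.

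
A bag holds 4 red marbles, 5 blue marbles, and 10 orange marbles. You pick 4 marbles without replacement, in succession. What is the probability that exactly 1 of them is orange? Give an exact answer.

One ordering (orange drawn first) has probability 10/19 × 9/18 × 8/17 × 7/16 = 5040/93024 = 35/646.
There are C(4,1) = 4 such orderings, each equally likely, so P = 4 × 35/646 = 70/323.

70/323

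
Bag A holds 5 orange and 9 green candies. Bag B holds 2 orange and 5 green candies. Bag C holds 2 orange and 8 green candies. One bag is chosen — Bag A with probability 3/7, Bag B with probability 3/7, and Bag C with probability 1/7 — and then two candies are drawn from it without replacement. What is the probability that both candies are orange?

From Bag A: P(both orange) = (5/14)(4/13) = 10/91.
From Bag B: P(both orange) = (2/7)(1/6) = 1/21.
From Bag C: P(both orange) = (2/10)(1/9) = 1/45.
Total probability = (3/7)(10/91) + (3/7)(1/21) + (1/7)(1/45) = 2026/28665.

2026/28665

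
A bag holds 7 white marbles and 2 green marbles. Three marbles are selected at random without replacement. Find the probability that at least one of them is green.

P(no green) = 7/9 × 6/8 × 5/7 = 210/504 = 5/12.
P(at least one) = 1 − 5/12 = 7/12.

7/12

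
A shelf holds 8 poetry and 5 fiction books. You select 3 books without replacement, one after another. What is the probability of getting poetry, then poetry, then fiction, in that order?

Multiply the probability of each draw given the previous ones:
P = 8/13 × 7/12 × 5/11 = 280/1716 = 70/429.

70/429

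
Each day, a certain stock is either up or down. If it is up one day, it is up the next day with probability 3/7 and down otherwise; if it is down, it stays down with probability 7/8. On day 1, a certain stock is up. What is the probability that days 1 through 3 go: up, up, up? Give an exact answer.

9/49

Day 1 is given. For each transition, use the conditional probability from the current state:
P(up | up) = 3/7; P(up | up) = 3/7.
P = 3/7 × 3/7 = 9/49.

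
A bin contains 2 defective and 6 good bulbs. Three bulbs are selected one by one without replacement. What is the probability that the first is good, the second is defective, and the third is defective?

Multiply the probability of each draw given the previous ones:
P = 6/8 × 2/7 × 1/6 = 12/336 = 1/28.

1/28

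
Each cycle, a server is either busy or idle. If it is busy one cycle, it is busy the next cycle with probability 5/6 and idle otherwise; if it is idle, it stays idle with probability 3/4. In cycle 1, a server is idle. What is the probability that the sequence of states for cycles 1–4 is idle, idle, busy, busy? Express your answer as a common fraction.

5/32

Cycle 1 is given. For each transition, use the conditional probability from the current state:
P(idle | idle) = 3/4; P(busy | idle) = 1/4; P(busy | busy) = 5/6.
P = 3/4 × 1/4 × 5/6 = 15/96 = 5/32.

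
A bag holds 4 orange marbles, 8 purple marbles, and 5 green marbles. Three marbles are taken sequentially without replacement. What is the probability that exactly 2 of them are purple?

63/170

One ordering (purple drawn first) has probability 8/17 × 7/16 × 9/15 = 504/4080 = 21/170.
There are C(3,2) = 3 such orderings, each equally likely, so P = 3 × 21/170 = 63/170.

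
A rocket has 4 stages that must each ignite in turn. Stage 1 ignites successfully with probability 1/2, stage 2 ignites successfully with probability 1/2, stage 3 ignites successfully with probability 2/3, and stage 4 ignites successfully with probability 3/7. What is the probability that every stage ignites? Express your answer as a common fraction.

1/14

Multiplying along the chain,
P = 1/2 × 1/2 × 2/3 × 3/7 = 6/84 = 1/14.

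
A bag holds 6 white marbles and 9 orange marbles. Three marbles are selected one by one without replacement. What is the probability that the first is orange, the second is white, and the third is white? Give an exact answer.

Chain rule:
P = 9/15 × 6/14 × 5/13 = 270/2730 = 9/91.

9/91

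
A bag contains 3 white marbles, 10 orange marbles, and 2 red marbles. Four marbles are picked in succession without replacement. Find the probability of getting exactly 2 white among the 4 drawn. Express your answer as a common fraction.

66/455

One ordering (white drawn first) has probability 3/15 × 2/14 × 12/13 × 11/12 = 792/32760 = 11/455.
There are C(4,2) = 6 such orderings, each equally likely, so P = 6 × 11/455 = 66/455.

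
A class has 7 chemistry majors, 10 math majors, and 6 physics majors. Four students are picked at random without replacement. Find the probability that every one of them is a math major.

6/253

P = 10/23 × 9/22 × 8/21 × 7/20 = 5040/212520 = 6/253.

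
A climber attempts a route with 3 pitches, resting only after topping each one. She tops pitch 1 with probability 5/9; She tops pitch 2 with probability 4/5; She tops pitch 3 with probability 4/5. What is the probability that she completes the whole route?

The events are sequential, so multiply the conditional probabilities:
P = 5/9 × 4/5 × 4/5 = 80/225 = 16/45.

16/45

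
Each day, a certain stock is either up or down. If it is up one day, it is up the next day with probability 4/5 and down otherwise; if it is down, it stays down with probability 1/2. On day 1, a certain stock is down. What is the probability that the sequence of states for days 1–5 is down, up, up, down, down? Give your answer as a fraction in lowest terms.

Day 1 is given. For each transition, use the conditional probability from the current state:
P(up | down) = 1/2; P(up | up) = 4/5; P(down | up) = 1/5; P(down | down) = 1/2.
P = 1/2 × 4/5 × 1/5 × 1/2 = 4/100 = 1/25.

1/25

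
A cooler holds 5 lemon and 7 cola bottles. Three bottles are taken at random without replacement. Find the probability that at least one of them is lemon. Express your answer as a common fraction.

P(no lemon) = 7/12 × 6/11 × 5/10 = 210/1320 = 7/44.
P(at least one) = 1 − 7/44 = 37/44.

37/44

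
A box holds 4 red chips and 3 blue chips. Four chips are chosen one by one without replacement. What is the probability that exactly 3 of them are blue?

One ordering (blue drawn first) has probability 3/7 × 2/6 × 1/5 × 4/4 = 24/840 = 1/35.
There are C(4,3) = 4 such orderings, each equally likely, so P = 4 × 1/35 = 4/35.

4/35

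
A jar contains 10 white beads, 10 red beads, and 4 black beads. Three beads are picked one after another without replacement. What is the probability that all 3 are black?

1/506

P(every draw is black) = 4/24 × 3/23 × 2/22 = 24/12144 = 1/506.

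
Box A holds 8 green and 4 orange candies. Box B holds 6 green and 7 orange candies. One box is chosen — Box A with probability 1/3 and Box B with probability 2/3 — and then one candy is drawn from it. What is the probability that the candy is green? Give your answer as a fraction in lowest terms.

62/117

From Box A: P(green) = 8/12.
From Box B: P(green) = 6/13.
Total probability = (1/3)(8/12) + (2/3)(6/13) = 62/117.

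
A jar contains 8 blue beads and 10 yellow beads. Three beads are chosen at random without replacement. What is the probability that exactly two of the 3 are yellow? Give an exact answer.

15/34

One ordering (yellow drawn first) has probability 10/18 × 9/17 × 8/16 = 720/4896 = 5/34.
There are C(3,2) = 3 such orderings, each equally likely, so P = 3 × 5/34 = 15/34.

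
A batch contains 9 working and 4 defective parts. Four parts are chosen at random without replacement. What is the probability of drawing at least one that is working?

714/715

P(no working) = 4/13 × 3/12 × 2/11 × 1/10 = 24/17160 = 1/715.
P(at least one) = 1 − 1/715 = 714/715.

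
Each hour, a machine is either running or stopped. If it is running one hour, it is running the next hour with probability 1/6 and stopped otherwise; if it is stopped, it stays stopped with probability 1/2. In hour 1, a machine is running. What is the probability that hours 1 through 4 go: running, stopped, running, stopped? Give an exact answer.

Hour 1 is given. For each transition, use the conditional probability from the current state:
P(stopped | running) = 5/6; P(running | stopped) = 1/2; P(stopped | running) = 5/6.
P = 5/6 × 1/2 × 5/6 = 25/72.

25/72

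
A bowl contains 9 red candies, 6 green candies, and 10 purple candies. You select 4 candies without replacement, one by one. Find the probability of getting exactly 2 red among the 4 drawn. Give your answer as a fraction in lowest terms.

432/1265

One ordering (red drawn first) has probability 9/25 × 8/24 × 16/23 × 15/22 = 17280/303600 = 72/1265.
There are C(4,2) = 6 such orderings, each equally likely, so P = 6 × 72/1265 = 432/1265.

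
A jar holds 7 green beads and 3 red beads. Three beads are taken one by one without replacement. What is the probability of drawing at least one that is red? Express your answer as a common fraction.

P(no red) = 7/10 × 6/9 × 5/8 = 210/720 = 7/24.
P(at least one) = 1 − 7/24 = 17/24.

17/24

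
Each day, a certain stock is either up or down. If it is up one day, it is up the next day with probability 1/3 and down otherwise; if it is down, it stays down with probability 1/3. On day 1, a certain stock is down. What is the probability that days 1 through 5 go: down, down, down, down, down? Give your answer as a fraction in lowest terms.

Day 1 is given. For each transition, use the conditional probability from the current state:
P(down | down) = 1/3; P(down | down) = 1/3; P(down | down) = 1/3; P(down | down) = 1/3.
P = 1/3 × 1/3 × 1/3 × 1/3 = 1/81.

1/81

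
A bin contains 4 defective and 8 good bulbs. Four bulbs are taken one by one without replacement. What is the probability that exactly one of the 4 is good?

One ordering (good drawn first) has probability 8/12 × 4/11 × 3/10 × 2/9 = 192/11880 = 8/495.
There are C(4,1) = 4 such orderings, each equally likely, so P = 4 × 8/495 = 32/495.

32/495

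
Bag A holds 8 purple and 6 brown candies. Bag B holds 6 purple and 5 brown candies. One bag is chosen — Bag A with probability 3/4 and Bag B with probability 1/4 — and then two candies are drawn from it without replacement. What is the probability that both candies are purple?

From Bag A: P(both purple) = (8/14)(7/13) = 4/13.
From Bag B: P(both purple) = (6/11)(5/10) = 3/11.
Total probability = (3/4)(4/13) + (1/4)(3/11) = 171/572.

171/572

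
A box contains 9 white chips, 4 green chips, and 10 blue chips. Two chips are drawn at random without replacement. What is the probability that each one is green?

6/253

P(every draw is green) = 4/23 × 3/22 = 12/506 = 6/253.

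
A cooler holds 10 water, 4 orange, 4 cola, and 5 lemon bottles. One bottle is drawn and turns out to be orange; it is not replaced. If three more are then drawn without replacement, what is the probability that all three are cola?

1/385

After the first draw, 4 of the remaining 22 bottles are cola.
P = 4/22 × 3/21 × 2/20 = 24/9240 = 1/385.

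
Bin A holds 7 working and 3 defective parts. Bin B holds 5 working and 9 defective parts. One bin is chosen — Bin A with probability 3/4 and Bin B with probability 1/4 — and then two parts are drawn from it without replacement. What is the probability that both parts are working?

From Bin A: P(both working) = (7/10)(6/9) = 7/15.
From Bin B: P(both working) = (5/14)(4/13) = 10/91.
Total probability = (3/4)(7/15) + (1/4)(10/91) = 687/1820.

687/1820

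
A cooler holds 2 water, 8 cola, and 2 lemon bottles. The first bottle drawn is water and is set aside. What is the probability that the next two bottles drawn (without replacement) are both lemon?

1/55

With the first bottle removed, 2 lemon remain out of 11.
P = 2/11 × 1/10 = 2/110 = 1/55.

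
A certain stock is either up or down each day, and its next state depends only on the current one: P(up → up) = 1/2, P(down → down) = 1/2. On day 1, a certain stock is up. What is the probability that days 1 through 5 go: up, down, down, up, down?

Day 1 is given. For each transition, use the conditional probability from the current state:
P(down | up) = 1/2; P(down | down) = 1/2; P(up | down) = 1/2; P(down | up) = 1/2.
P = 1/2 × 1/2 × 1/2 × 1/2 = 1/16.

1/16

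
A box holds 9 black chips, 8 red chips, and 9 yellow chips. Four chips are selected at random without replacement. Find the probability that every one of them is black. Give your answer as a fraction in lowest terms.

P(every draw is black) = 9/26 × 8/25 × 7/24 × 6/23 = 3024/358800 = 63/7475.

63/7475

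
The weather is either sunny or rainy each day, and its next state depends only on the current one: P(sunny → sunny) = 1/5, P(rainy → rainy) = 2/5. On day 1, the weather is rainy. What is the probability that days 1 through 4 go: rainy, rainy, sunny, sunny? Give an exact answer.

6/125

Day 1 is given. For each transition, use the conditional probability from the current state:
P(rainy | rainy) = 2/5; P(sunny | rainy) = 3/5; P(sunny | sunny) = 1/5.
P = 2/5 × 3/5 × 1/5 = 6/125.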